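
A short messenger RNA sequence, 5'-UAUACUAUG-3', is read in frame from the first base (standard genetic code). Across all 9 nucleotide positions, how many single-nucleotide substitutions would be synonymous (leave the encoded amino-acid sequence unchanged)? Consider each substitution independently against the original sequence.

Codon 1 (UAU, Tyr): 1 synonymous substitution.
Codon 2 (ACU, Thr): 3 synonymous substitutions.
Codon 3 (AUG, Met): 0 synonymous substitutions.
Total: 1 + 3 + 0 = 4.

4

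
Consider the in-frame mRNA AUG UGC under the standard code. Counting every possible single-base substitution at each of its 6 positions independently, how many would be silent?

Codon 1 (AUG, Met): 0 synonymous substitutions.
Codon 2 (UGC, Cys): 1 synonymous substitution.
Total: 0 + 1 = 1.

1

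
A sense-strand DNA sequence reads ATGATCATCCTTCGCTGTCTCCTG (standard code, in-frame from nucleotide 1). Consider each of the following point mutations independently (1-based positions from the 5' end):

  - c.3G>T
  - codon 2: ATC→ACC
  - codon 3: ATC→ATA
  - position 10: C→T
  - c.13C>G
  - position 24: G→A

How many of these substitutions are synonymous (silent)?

2

Codon 1: ATG (Met) → ATT (Ile) — missense.
Codon 2: ATC (Ile) → ACC (Thr) — missense.
Codon 3: ATC (Ile) → ATA (Ile) — synonymous.
Codon 4: CTT (Leu) → TTT (Phe) — missense.
Codon 5: CGC (Arg) → GGC (Gly) — missense.
Codon 8: CTG (Leu) → CTA (Leu) — synonymous.
Synonymous: 2 of 6.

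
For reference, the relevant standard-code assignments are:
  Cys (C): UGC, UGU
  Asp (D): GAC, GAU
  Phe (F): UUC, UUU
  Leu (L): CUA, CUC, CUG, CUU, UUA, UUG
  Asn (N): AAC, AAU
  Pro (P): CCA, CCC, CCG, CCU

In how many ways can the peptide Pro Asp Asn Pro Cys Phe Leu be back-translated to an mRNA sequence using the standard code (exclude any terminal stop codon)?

Pro: 4 codons.
Asp: 2 codons.
Asn: 2 codons.
Pro: 4 codons.
Cys: 2 codons.
Phe: 2 codons.
Leu: 6 codons.
4 × 2 × 2 × 4 × 2 × 2 × 6 = 1536.

1536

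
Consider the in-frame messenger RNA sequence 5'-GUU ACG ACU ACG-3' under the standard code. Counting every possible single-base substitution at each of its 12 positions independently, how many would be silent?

Codon 1 (GUU, Val): 3 synonymous substitutions.
Codon 2 (ACG, Thr): 3 synonymous substitutions.
Codon 3 (ACU, Thr): 3 synonymous substitutions.
Codon 4 (ACG, Thr): 3 synonymous substitutions.
Total: 3 + 3 + 3 + 3 = 12.

12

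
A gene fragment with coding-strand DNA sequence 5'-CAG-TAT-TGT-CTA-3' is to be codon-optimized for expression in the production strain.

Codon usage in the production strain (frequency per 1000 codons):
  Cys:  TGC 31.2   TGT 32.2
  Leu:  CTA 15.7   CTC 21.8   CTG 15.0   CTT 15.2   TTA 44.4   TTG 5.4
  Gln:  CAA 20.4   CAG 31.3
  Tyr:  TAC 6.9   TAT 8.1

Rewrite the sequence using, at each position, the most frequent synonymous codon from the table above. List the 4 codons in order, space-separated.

CAG TAT TGT TTA

Codon 1 (Gln): best is CAG at 31.3.
Codon 2 (Tyr): best is TAT at 8.1.
Codon 3 (Cys): best is TGT at 32.2.
Codon 4 (Leu): best is TTA at 44.4.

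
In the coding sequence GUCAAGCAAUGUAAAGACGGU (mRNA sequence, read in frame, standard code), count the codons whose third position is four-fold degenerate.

2

Codon 1 GUC (Val): third position 4-fold.
Codon 2 AAG (Lys): third position 2-fold.
Codon 3 CAA (Gln): third position 2-fold.
Codon 4 UGU (Cys): third position 2-fold.
Codon 5 AAA (Lys): third position 2-fold.
Codon 6 GAC (Asp): third position 2-fold.
Codon 7 GGU (Gly): third position 4-fold.
Four-fold degenerate third positions: 2.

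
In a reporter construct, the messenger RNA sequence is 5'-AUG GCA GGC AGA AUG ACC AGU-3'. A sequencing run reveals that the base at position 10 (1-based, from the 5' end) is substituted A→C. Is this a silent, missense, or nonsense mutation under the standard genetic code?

Position 10 falls in codon 4: AGA → Arg.
After the substitution the codon is CGA → Arg.
Both encode Arg, so the change is synonymous.

silent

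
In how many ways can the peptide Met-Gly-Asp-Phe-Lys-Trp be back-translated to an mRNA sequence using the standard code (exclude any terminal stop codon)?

32

Met: 1 codon.
Gly: 4 codons.
Asp: 2 codons.
Phe: 2 codons.
Lys: 2 codons.
Trp: 1 codon.
1 × 4 × 2 × 2 × 2 × 1 = 32.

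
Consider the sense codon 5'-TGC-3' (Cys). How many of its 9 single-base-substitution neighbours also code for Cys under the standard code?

1

Position 1: none → 0 synonymous.
Position 2: none → 0 synonymous.
Position 3: TGT → 1 synonymous.
Total: 0 + 0 + 1 = 1.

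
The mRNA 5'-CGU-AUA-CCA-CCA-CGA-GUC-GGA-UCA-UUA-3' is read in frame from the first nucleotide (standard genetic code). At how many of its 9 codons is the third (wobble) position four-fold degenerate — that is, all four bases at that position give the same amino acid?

Codon 1 CGU (Arg): third position 4-fold.
Codon 2 AUA (Ile): third position 3-fold.
Codon 3 CCA (Pro): third position 4-fold.
Codon 4 CCA (Pro): third position 4-fold.
Codon 5 CGA (Arg): third position 4-fold.
Codon 6 GUC (Val): third position 4-fold.
Codon 7 GGA (Gly): third position 4-fold.
Codon 8 UCA (Ser): third position 4-fold.
Codon 9 UUA (Leu): third position 2-fold.
Four-fold degenerate third positions: 7.

7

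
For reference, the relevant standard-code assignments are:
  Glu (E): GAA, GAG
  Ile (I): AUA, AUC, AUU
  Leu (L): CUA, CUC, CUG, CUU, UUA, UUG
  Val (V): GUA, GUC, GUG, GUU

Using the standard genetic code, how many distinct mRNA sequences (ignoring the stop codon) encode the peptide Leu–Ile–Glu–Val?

144

Leu: 6 codons.
Ile: 3 codons.
Glu: 2 codons.
Val: 4 codons.
6 × 3 × 2 × 4 = 144.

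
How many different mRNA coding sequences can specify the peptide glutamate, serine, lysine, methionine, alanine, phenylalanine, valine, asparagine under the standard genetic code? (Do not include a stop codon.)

1536

Glu: 2 codons.
Ser: 6 codons.
Lys: 2 codons.
Met: 1 codon.
Ala: 4 codons.
Phe: 2 codons.
Val: 4 codons.
Asn: 2 codons.
2 × 6 × 2 × 1 × 4 × 2 × 4 × 2 = 1536.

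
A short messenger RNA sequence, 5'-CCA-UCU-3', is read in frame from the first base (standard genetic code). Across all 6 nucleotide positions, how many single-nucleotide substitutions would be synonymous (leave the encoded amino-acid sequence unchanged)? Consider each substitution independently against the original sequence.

Codon 1 (CCA, Pro): 3 synonymous substitutions.
Codon 2 (UCU, Ser): 3 synonymous substitutions.
Total: 3 + 3 = 6.

6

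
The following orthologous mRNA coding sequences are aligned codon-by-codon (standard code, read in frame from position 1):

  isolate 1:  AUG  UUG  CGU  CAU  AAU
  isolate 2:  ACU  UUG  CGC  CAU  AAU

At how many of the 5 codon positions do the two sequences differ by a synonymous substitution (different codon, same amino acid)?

1

Codon 1: AUG Met / ACU Thr — nonsynonymous.
Codon 2: UUG Leu / UUG Leu — identical.
Codon 3: CGU Arg / CGC Arg — synonymous.
Codon 4: CAU His / CAU His — identical.
Codon 5: AAU Asn / AAU Asn — identical.
Synonymous differences: 1.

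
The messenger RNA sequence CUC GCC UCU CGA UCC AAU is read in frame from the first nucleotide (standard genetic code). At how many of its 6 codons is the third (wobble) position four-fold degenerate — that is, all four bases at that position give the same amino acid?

5

Codon 1 CUC (Leu): third position 4-fold.
Codon 2 GCC (Ala): third position 4-fold.
Codon 3 UCU (Ser): third position 4-fold.
Codon 4 CGA (Arg): third position 4-fold.
Codon 5 UCC (Ser): third position 4-fold.
Codon 6 AAU (Asn): third position 2-fold.
Four-fold degenerate third positions: 5.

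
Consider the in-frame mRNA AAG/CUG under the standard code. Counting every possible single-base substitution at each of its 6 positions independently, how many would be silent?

Codon 1 (AAG, Lys): 1 synonymous substitution.
Codon 2 (CUG, Leu): 4 synonymous substitutions.
Total: 1 + 4 = 5.

5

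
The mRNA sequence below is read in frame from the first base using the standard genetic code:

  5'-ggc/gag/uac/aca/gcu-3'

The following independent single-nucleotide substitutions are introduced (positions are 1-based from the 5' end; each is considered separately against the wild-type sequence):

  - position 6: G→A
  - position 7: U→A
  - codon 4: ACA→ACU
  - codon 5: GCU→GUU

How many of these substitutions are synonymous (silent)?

Codon 2: GAG (Glu) → GAA (Glu) — synonymous.
Codon 3: UAC (Tyr) → AAC (Asn) — missense.
Codon 4: ACA (Thr) → ACU (Thr) — synonymous.
Codon 5: GCU (Ala) → GUU (Val) — missense.
Synonymous: 2 of 4.

2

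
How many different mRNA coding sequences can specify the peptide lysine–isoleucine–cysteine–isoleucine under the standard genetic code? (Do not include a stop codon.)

36

Lys: 2 codons.
Ile: 3 codons.
Cys: 2 codons.
Ile: 3 codons.
2 × 3 × 2 × 3 = 36.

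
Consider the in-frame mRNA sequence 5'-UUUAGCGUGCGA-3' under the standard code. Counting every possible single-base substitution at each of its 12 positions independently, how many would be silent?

Codon 1 (UUU, Phe): 1 synonymous substitution.
Codon 2 (AGC, Ser): 1 synonymous substitution.
Codon 3 (GUG, Val): 3 synonymous substitutions.
Codon 4 (CGA, Arg): 4 synonymous substitutions.
Total: 1 + 1 + 3 + 4 = 9.

9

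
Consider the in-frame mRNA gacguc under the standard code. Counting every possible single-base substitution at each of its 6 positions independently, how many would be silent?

Codon 1 (GAC, Asp): 1 synonymous substitution.
Codon 2 (GUC, Val): 3 synonymous substitutions.
Total: 1 + 3 = 4.

4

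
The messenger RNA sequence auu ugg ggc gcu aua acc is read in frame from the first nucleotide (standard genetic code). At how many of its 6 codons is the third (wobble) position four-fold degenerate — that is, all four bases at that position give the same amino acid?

Codon 1 AUU (Ile): third position 3-fold.
Codon 2 UGG (Trp): third position 1-fold.
Codon 3 GGC (Gly): third position 4-fold.
Codon 4 GCU (Ala): third position 4-fold.
Codon 5 AUA (Ile): third position 3-fold.
Codon 6 ACC (Thr): third position 4-fold.
Four-fold degenerate third positions: 3.

3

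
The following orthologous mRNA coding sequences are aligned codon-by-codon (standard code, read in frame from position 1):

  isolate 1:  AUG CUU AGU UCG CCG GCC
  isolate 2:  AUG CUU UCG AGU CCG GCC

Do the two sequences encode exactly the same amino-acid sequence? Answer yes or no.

yes

Codon 1: AUG Met / AUG Met — identical.
Codon 2: CUU Leu / CUU Leu — identical.
Codon 3: AGU Ser / UCG Ser — synonymous.
Codon 4: UCG Ser / AGU Ser — synonymous.
Codon 5: CCG Pro / CCG Pro — identical.
Codon 6: GCC Ala / GCC Ala — identical.
Nonsynonymous differences: 0 → same protein.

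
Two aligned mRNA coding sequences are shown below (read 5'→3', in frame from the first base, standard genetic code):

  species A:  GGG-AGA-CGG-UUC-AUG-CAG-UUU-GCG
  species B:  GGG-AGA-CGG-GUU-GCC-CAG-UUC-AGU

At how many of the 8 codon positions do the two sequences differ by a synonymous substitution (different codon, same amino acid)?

Codon 1: GGG Gly / GGG Gly — identical.
Codon 2: AGA Arg / AGA Arg — identical.
Codon 3: CGG Arg / CGG Arg — identical.
Codon 4: UUC Phe / GUU Val — nonsynonymous.
Codon 5: AUG Met / GCC Ala — nonsynonymous.
Codon 6: CAG Gln / CAG Gln — identical.
Codon 7: UUU Phe / UUC Phe — synonymous.
Codon 8: GCG Ala / AGU Ser — nonsynonymous.
Synonymous differences: 1.

1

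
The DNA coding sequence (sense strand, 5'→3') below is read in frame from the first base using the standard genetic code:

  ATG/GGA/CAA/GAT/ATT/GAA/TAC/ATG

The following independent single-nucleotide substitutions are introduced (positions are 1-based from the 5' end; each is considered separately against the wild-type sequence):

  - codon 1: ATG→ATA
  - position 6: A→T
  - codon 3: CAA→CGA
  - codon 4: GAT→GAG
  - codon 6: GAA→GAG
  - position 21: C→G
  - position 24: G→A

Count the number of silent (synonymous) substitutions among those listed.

2

Codon 1: ATG (Met) → ATA (Ile) — missense.
Codon 2: GGA (Gly) → GGT (Gly) — synonymous.
Codon 3: CAA (Gln) → CGA (Arg) — missense.
Codon 4: GAT (Asp) → GAG (Glu) — missense.
Codon 6: GAA (Glu) → GAG (Glu) — synonymous.
Codon 7: TAC (Tyr) → TAG (Stop) — nonsense.
Codon 8: ATG (Met) → ATA (Ile) — missense.
Synonymous: 2 of 7.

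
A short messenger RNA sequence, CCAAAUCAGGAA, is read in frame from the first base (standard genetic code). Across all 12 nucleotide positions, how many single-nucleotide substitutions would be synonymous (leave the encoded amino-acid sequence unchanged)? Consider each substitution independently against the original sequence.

6

Codon 1 (CCA, Pro): 3 synonymous substitutions.
Codon 2 (AAU, Asn): 1 synonymous substitution.
Codon 3 (CAG, Gln): 1 synonymous substitution.
Codon 4 (GAA, Glu): 1 synonymous substitution.
Total: 3 + 1 + 1 + 1 = 6.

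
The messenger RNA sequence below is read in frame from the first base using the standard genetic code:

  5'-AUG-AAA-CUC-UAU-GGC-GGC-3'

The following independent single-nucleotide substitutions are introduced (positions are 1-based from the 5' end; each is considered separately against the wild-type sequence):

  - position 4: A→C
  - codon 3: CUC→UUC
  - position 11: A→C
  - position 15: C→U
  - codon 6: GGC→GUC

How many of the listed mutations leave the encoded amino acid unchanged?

1

Codon 2: AAA (Lys) → CAA (Gln) — missense.
Codon 3: CUC (Leu) → UUC (Phe) — missense.
Codon 4: UAU (Tyr) → UCU (Ser) — missense.
Codon 5: GGC (Gly) → GGU (Gly) — synonymous.
Codon 6: GGC (Gly) → GUC (Val) — missense.
Synonymous: 1 of 5.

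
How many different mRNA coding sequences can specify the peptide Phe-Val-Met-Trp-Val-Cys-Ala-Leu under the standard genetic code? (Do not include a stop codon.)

1536

Phe: 2 codons.
Val: 4 codons.
Met: 1 codon.
Trp: 1 codon.
Val: 4 codons.
Cys: 2 codons.
Ala: 4 codons.
Leu: 6 codons.
2 × 4 × 1 × 1 × 4 × 2 × 4 × 6 = 1536.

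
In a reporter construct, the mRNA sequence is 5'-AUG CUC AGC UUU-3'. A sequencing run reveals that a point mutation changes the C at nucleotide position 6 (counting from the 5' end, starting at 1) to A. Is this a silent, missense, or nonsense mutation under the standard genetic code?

silent

Position 6 falls in codon 2: CUC → Leu.
After the substitution the codon is CUA → Leu.
Both encode Leu, so the change is synonymous.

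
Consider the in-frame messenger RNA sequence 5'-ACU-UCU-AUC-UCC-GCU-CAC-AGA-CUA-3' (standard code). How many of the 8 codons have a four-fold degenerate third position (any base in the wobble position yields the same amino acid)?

5

Codon 1 ACU (Thr): third position 4-fold.
Codon 2 UCU (Ser): third position 4-fold.
Codon 3 AUC (Ile): third position 3-fold.
Codon 4 UCC (Ser): third position 4-fold.
Codon 5 GCU (Ala): third position 4-fold.
Codon 6 CAC (His): third position 2-fold.
Codon 7 AGA (Arg): third position 2-fold.
Codon 8 CUA (Leu): third position 4-fold.
Four-fold degenerate third positions: 5.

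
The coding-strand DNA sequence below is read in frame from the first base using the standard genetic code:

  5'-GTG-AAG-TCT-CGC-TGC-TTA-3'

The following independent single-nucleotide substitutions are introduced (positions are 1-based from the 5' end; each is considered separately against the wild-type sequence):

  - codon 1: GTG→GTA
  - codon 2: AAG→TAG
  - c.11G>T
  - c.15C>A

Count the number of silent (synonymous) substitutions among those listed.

Codon 1: GTG (Val) → GTA (Val) — synonymous.
Codon 2: AAG (Lys) → TAG (Stop) — nonsense.
Codon 4: CGC (Arg) → CTC (Leu) — missense.
Codon 5: TGC (Cys) → TGA (Stop) — nonsense.
Synonymous: 1 of 4.

1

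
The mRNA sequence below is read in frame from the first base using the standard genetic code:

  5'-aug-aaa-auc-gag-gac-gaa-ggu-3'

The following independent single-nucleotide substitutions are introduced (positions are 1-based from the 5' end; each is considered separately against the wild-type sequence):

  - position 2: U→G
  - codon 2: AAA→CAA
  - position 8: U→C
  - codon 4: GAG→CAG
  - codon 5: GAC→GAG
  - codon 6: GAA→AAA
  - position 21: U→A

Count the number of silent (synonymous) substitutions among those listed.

Codon 1: AUG (Met) → AGG (Arg) — missense.
Codon 2: AAA (Lys) → CAA (Gln) — missense.
Codon 3: AUC (Ile) → ACC (Thr) — missense.
Codon 4: GAG (Glu) → CAG (Gln) — missense.
Codon 5: GAC (Asp) → GAG (Glu) — missense.
Codon 6: GAA (Glu) → AAA (Lys) — missense.
Codon 7: GGU (Gly) → GGA (Gly) — synonymous.
Synonymous: 1 of 7.

1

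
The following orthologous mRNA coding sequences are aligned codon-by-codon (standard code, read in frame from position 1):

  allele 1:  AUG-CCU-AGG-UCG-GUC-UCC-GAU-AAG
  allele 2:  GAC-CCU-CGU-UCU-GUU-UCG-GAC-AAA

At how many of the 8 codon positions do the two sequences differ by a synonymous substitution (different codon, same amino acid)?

Codon 1: AUG Met / GAC Asp — nonsynonymous.
Codon 2: CCU Pro / CCU Pro — identical.
Codon 3: AGG Arg / CGU Arg — synonymous.
Codon 4: UCG Ser / UCU Ser — synonymous.
Codon 5: GUC Val / GUU Val — synonymous.
Codon 6: UCC Ser / UCG Ser — synonymous.
Codon 7: GAU Asp / GAC Asp — synonymous.
Codon 8: AAG Lys / AAA Lys — synonymous.
Synonymous differences: 6.

6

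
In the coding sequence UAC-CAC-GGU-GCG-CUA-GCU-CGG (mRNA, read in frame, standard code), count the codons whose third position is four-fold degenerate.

5

Codon 1 UAC (Tyr): third position 2-fold.
Codon 2 CAC (His): third position 2-fold.
Codon 3 GGU (Gly): third position 4-fold.
Codon 4 GCG (Ala): third position 4-fold.
Codon 5 CUA (Leu): third position 4-fold.
Codon 6 GCU (Ala): third position 4-fold.
Codon 7 CGG (Arg): third position 4-fold.
Four-fold degenerate third positions: 5.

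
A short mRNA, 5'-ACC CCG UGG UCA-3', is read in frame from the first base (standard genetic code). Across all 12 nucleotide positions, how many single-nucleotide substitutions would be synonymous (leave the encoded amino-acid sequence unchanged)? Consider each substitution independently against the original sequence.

Codon 1 (ACC, Thr): 3 synonymous substitutions.
Codon 2 (CCG, Pro): 3 synonymous substitutions.
Codon 3 (UGG, Trp): 0 synonymous substitutions.
Codon 4 (UCA, Ser): 3 synonymous substitutions.
Total: 3 + 3 + 0 + 3 = 9.

9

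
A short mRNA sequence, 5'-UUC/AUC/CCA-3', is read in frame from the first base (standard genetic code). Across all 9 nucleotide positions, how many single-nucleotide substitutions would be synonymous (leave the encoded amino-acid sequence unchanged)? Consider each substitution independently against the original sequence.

Codon 1 (UUC, Phe): 1 synonymous substitution.
Codon 2 (AUC, Ile): 2 synonymous substitutions.
Codon 3 (CCA, Pro): 3 synonymous substitutions.
Total: 1 + 2 + 3 = 6.

6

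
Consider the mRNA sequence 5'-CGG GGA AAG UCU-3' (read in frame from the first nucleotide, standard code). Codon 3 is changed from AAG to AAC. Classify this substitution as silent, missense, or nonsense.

Position 9 falls in codon 3: AAG → Lys.
After the substitution the codon is AAC → Asn.
Lys ≠ Asn, so this is a missense mutation.

missense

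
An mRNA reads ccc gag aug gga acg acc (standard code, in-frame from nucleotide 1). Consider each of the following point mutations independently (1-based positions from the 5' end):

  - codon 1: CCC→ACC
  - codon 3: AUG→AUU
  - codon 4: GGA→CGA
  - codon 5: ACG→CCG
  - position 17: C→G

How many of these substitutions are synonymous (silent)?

Codon 1: CCC (Pro) → ACC (Thr) — missense.
Codon 3: AUG (Met) → AUU (Ile) — missense.
Codon 4: GGA (Gly) → CGA (Arg) — missense.
Codon 5: ACG (Thr) → CCG (Pro) — missense.
Codon 6: ACC (Thr) → AGC (Ser) — missense.
Synonymous: 0 of 5.

0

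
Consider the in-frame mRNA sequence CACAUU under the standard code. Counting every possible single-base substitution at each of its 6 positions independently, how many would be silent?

Codon 1 (CAC, His): 1 synonymous substitution.
Codon 2 (AUU, Ile): 2 synonymous substitutions.
Total: 1 + 2 = 3.

3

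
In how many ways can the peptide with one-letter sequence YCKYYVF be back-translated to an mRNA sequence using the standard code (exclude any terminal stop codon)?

Tyr: 2 codons.
Cys: 2 codons.
Lys: 2 codons.
Tyr: 2 codons.
Tyr: 2 codons.
Val: 4 codons.
Phe: 2 codons.
2 × 2 × 2 × 2 × 2 × 4 × 2 = 256.

256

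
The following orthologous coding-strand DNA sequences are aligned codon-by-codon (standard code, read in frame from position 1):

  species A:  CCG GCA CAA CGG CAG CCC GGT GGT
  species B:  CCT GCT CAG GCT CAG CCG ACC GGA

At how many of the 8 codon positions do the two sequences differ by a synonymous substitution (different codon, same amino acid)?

Codon 1: CCG Pro / CCT Pro — synonymous.
Codon 2: GCA Ala / GCT Ala — synonymous.
Codon 3: CAA Gln / CAG Gln — synonymous.
Codon 4: CGG Arg / GCT Ala — nonsynonymous.
Codon 5: CAG Gln / CAG Gln — identical.
Codon 6: CCC Pro / CCG Pro — synonymous.
Codon 7: GGT Gly / ACC Thr — nonsynonymous.
Codon 8: GGT Gly / GGA Gly — synonymous.
Synonymous differences: 5.

5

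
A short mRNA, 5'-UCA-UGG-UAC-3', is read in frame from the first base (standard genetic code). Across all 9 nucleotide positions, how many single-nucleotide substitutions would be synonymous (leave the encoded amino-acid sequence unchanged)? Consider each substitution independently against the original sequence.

Codon 1 (UCA, Ser): 3 synonymous substitutions.
Codon 2 (UGG, Trp): 0 synonymous substitutions.
Codon 3 (UAC, Tyr): 1 synonymous substitution.
Total: 3 + 0 + 1 = 4.

4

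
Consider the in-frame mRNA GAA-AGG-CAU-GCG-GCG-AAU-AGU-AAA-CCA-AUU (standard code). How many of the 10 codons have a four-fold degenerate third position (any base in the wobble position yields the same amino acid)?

Codon 1 GAA (Glu): third position 2-fold.
Codon 2 AGG (Arg): third position 2-fold.
Codon 3 CAU (His): third position 2-fold.
Codon 4 GCG (Ala): third position 4-fold.
Codon 5 GCG (Ala): third position 4-fold.
Codon 6 AAU (Asn): third position 2-fold.
Codon 7 AGU (Ser): third position 2-fold.
Codon 8 AAA (Lys): third position 2-fold.
Codon 9 CCA (Pro): third position 4-fold.
Codon 10 AUU (Ile): third position 3-fold.
Four-fold degenerate third positions: 3.

3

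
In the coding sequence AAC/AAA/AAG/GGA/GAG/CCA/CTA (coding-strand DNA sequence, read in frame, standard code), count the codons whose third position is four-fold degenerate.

3

Codon 1 AAC (Asn): third position 2-fold.
Codon 2 AAA (Lys): third position 2-fold.
Codon 3 AAG (Lys): third position 2-fold.
Codon 4 GGA (Gly): third position 4-fold.
Codon 5 GAG (Glu): third position 2-fold.
Codon 6 CCA (Pro): third position 4-fold.
Codon 7 CTA (Leu): third position 4-fold.
Four-fold degenerate third positions: 3.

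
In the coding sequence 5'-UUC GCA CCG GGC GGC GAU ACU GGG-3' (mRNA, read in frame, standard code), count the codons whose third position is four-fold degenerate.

6

Codon 1 UUC (Phe): third position 2-fold.
Codon 2 GCA (Ala): third position 4-fold.
Codon 3 CCG (Pro): third position 4-fold.
Codon 4 GGC (Gly): third position 4-fold.
Codon 5 GGC (Gly): third position 4-fold.
Codon 6 GAU (Asp): third position 2-fold.
Codon 7 ACU (Thr): third position 4-fold.
Codon 8 GGG (Gly): third position 4-fold.
Four-fold degenerate third positions: 6.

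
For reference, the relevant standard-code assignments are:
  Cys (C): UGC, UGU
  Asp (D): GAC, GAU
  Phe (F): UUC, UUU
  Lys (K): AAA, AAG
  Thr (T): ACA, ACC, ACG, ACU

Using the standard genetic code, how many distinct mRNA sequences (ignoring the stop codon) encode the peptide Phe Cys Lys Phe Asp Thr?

Phe: 2 codons.
Cys: 2 codons.
Lys: 2 codons.
Phe: 2 codons.
Asp: 2 codons.
Thr: 4 codons.
2 × 2 × 2 × 2 × 2 × 4 = 128.

128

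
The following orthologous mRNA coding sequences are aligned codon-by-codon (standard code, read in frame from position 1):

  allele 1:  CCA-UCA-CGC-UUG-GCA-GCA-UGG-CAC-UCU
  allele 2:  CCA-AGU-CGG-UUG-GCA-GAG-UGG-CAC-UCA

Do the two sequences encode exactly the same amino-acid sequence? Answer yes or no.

Codon 1: CCA Pro / CCA Pro — identical.
Codon 2: UCA Ser / AGU Ser — synonymous.
Codon 3: CGC Arg / CGG Arg — synonymous.
Codon 4: UUG Leu / UUG Leu — identical.
Codon 5: GCA Ala / GCA Ala — identical.
Codon 6: GCA Ala / GAG Glu — nonsynonymous.
Codon 7: UGG Trp / UGG Trp — identical.
Codon 8: CAC His / CAC His — identical.
Codon 9: UCU Ser / UCA Ser — synonymous.
Nonsynonymous differences: 1 → different protein.

no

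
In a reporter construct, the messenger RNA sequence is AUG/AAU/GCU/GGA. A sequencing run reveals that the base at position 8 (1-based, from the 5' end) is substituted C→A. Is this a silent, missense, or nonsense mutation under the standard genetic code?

missense

Position 8 falls in codon 3: GCU → Ala.
After the substitution the codon is GAU → Asp.
Ala ≠ Asp, so this is a missense mutation.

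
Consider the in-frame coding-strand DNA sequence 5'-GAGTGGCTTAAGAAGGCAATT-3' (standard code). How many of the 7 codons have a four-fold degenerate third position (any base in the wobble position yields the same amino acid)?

Codon 1 GAG (Glu): third position 2-fold.
Codon 2 TGG (Trp): third position 1-fold.
Codon 3 CTT (Leu): third position 4-fold.
Codon 4 AAG (Lys): third position 2-fold.
Codon 5 AAG (Lys): third position 2-fold.
Codon 6 GCA (Ala): third position 4-fold.
Codon 7 ATT (Ile): third position 3-fold.
Four-fold degenerate third positions: 2.

2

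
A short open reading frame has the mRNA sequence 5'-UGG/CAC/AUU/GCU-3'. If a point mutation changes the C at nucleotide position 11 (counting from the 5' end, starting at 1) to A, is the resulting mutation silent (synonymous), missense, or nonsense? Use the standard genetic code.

missense

Position 11 falls in codon 4: GCU → Ala.
After the substitution the codon is GAU → Asp.
Ala ≠ Asp, so this is a missense mutation.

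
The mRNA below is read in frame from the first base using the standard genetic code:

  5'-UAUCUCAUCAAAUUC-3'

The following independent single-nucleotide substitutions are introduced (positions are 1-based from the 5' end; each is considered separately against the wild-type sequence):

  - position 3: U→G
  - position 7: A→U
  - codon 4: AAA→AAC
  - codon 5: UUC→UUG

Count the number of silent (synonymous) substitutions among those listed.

0

Codon 1: UAU (Tyr) → UAG (Stop) — nonsense.
Codon 3: AUC (Ile) → UUC (Phe) — missense.
Codon 4: AAA (Lys) → AAC (Asn) — missense.
Codon 5: UUC (Phe) → UUG (Leu) — missense.
Synonymous: 0 of 4.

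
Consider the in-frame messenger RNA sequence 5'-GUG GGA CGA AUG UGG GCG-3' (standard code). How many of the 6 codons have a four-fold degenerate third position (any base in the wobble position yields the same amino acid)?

Codon 1 GUG (Val): third position 4-fold.
Codon 2 GGA (Gly): third position 4-fold.
Codon 3 CGA (Arg): third position 4-fold.
Codon 4 AUG (Met): third position 1-fold.
Codon 5 UGG (Trp): third position 1-fold.
Codon 6 GCG (Ala): third position 4-fold.
Four-fold degenerate third positions: 4.

4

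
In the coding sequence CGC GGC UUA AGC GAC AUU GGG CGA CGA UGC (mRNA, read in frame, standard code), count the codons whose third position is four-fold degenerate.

5

Codon 1 CGC (Arg): third position 4-fold.
Codon 2 GGC (Gly): third position 4-fold.
Codon 3 UUA (Leu): third position 2-fold.
Codon 4 AGC (Ser): third position 2-fold.
Codon 5 GAC (Asp): third position 2-fold.
Codon 6 AUU (Ile): third position 3-fold.
Codon 7 GGG (Gly): third position 4-fold.
Codon 8 CGA (Arg): third position 4-fold.
Codon 9 CGA (Arg): third position 4-fold.
Codon 10 UGC (Cys): third position 2-fold.
Four-fold degenerate third positions: 5.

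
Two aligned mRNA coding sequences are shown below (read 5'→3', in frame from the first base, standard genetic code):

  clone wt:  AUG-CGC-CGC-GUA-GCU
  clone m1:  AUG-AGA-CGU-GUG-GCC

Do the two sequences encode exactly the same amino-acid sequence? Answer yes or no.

yes

Codon 1: AUG Met / AUG Met — identical.
Codon 2: CGC Arg / AGA Arg — synonymous.
Codon 3: CGC Arg / CGU Arg — synonymous.
Codon 4: GUA Val / GUG Val — synonymous.
Codon 5: GCU Ala / GCC Ala — synonymous.
Nonsynonymous differences: 0 → same protein.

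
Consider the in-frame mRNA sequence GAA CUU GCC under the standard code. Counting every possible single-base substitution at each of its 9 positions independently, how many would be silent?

7

Codon 1 (GAA, Glu): 1 synonymous substitution.
Codon 2 (CUU, Leu): 3 synonymous substitutions.
Codon 3 (GCC, Ala): 3 synonymous substitutions.
Total: 1 + 3 + 3 = 7.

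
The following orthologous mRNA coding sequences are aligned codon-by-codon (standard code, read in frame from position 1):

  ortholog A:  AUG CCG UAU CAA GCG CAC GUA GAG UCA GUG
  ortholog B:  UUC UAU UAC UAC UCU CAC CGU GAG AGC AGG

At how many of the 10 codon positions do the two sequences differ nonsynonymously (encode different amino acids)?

6

Codon 1: AUG Met / UUC Phe — nonsynonymous.
Codon 2: CCG Pro / UAU Tyr — nonsynonymous.
Codon 3: UAU Tyr / UAC Tyr — synonymous.
Codon 4: CAA Gln / UAC Tyr — nonsynonymous.
Codon 5: GCG Ala / UCU Ser — nonsynonymous.
Codon 6: CAC His / CAC His — identical.
Codon 7: GUA Val / CGU Arg — nonsynonymous.
Codon 8: GAG Glu / GAG Glu — identical.
Codon 9: UCA Ser / AGC Ser — synonymous.
Codon 10: GUG Val / AGG Arg — nonsynonymous.
Nonsynonymous differences: 6.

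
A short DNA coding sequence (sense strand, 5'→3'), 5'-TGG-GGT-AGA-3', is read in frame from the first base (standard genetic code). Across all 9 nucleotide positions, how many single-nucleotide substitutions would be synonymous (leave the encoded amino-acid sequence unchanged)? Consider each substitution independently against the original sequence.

5

Codon 1 (TGG, Trp): 0 synonymous substitutions.
Codon 2 (GGT, Gly): 3 synonymous substitutions.
Codon 3 (AGA, Arg): 2 synonymous substitutions.
Total: 0 + 3 + 2 = 5.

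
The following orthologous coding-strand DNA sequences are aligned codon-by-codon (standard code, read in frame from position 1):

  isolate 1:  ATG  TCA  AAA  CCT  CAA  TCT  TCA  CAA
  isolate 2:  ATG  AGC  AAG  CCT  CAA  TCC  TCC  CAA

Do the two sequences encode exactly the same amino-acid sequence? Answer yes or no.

yes

Codon 1: ATG Met / ATG Met — identical.
Codon 2: TCA Ser / AGC Ser — synonymous.
Codon 3: AAA Lys / AAG Lys — synonymous.
Codon 4: CCT Pro / CCT Pro — identical.
Codon 5: CAA Gln / CAA Gln — identical.
Codon 6: TCT Ser / TCC Ser — synonymous.
Codon 7: TCA Ser / TCC Ser — synonymous.
Codon 8: CAA Gln / CAA Gln — identical.
Nonsynonymous differences: 0 → same protein.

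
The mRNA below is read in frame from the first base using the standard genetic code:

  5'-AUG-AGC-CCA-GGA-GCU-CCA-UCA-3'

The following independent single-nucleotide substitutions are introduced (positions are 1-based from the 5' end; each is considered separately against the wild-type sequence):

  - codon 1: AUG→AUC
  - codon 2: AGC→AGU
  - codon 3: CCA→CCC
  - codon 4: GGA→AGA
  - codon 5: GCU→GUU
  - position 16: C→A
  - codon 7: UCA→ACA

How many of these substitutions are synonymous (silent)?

Codon 1: AUG (Met) → AUC (Ile) — missense.
Codon 2: AGC (Ser) → AGU (Ser) — synonymous.
Codon 3: CCA (Pro) → CCC (Pro) — synonymous.
Codon 4: GGA (Gly) → AGA (Arg) — missense.
Codon 5: GCU (Ala) → GUU (Val) — missense.
Codon 6: CCA (Pro) → ACA (Thr) — missense.
Codon 7: UCA (Ser) → ACA (Thr) — missense.
Synonymous: 2 of 7.

2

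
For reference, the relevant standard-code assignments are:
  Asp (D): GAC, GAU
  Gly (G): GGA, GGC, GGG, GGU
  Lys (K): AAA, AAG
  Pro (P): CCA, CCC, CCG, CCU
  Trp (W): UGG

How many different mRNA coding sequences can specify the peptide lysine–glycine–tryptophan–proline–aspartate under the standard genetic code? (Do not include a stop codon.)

64

Lys: 2 codons.
Gly: 4 codons.
Trp: 1 codon.
Pro: 4 codons.
Asp: 2 codons.
2 × 4 × 1 × 4 × 2 = 64.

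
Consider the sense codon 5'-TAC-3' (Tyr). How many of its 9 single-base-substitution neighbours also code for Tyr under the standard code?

1

Position 1: none → 0 synonymous.
Position 2: none → 0 synonymous.
Position 3: TAT → 1 synonymous.
Total: 0 + 0 + 1 = 1.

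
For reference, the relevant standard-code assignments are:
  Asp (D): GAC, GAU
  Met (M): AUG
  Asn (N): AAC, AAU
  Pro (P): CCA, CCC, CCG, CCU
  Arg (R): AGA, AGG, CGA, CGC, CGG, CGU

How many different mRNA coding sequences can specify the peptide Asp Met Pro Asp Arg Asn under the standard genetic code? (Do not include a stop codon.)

Asp: 2 codons.
Met: 1 codon.
Pro: 4 codons.
Asp: 2 codons.
Arg: 6 codons.
Asn: 2 codons.
2 × 1 × 4 × 2 × 6 × 2 = 192.

192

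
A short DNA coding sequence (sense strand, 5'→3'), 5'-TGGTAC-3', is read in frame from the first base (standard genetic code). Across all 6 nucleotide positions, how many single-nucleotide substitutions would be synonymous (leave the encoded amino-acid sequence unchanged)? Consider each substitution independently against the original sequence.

1

Codon 1 (TGG, Trp): 0 synonymous substitutions.
Codon 2 (TAC, Tyr): 1 synonymous substitution.
Total: 0 + 1 = 1.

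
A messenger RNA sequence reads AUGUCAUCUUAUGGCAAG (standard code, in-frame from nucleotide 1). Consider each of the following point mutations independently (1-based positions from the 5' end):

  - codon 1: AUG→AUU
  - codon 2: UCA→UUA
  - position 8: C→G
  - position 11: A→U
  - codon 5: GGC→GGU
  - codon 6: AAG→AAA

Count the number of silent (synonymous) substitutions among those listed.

Codon 1: AUG (Met) → AUU (Ile) — missense.
Codon 2: UCA (Ser) → UUA (Leu) — missense.
Codon 3: UCU (Ser) → UGU (Cys) — missense.
Codon 4: UAU (Tyr) → UUU (Phe) — missense.
Codon 5: GGC (Gly) → GGU (Gly) — synonymous.
Codon 6: AAG (Lys) → AAA (Lys) — synonymous.
Synonymous: 2 of 6.

2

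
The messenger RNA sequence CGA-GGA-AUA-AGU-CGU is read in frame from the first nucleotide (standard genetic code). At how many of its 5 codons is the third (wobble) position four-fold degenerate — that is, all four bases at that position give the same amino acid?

3

Codon 1 CGA (Arg): third position 4-fold.
Codon 2 GGA (Gly): third position 4-fold.
Codon 3 AUA (Ile): third position 3-fold.
Codon 4 AGU (Ser): third position 2-fold.
Codon 5 CGU (Arg): third position 4-fold.
Four-fold degenerate third positions: 3.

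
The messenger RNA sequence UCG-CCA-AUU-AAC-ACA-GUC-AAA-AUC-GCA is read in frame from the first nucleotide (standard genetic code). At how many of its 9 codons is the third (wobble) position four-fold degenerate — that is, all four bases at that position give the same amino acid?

5

Codon 1 UCG (Ser): third position 4-fold.
Codon 2 CCA (Pro): third position 4-fold.
Codon 3 AUU (Ile): third position 3-fold.
Codon 4 AAC (Asn): third position 2-fold.
Codon 5 ACA (Thr): third position 4-fold.
Codon 6 GUC (Val): third position 4-fold.
Codon 7 AAA (Lys): third position 2-fold.
Codon 8 AUC (Ile): third position 3-fold.
Codon 9 GCA (Ala): third position 4-fold.
Four-fold degenerate third positions: 5.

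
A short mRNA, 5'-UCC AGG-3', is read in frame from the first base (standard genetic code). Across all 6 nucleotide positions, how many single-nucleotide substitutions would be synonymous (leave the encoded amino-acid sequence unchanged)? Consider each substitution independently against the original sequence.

5

Codon 1 (UCC, Ser): 3 synonymous substitutions.
Codon 2 (AGG, Arg): 2 synonymous substitutions.
Total: 3 + 2 = 5.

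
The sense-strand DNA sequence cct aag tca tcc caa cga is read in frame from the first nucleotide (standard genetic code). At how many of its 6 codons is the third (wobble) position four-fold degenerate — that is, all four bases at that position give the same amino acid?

4

Codon 1 CCT (Pro): third position 4-fold.
Codon 2 AAG (Lys): third position 2-fold.
Codon 3 TCA (Ser): third position 4-fold.
Codon 4 TCC (Ser): third position 4-fold.
Codon 5 CAA (Gln): third position 2-fold.
Codon 6 CGA (Arg): third position 4-fold.
Four-fold degenerate third positions: 4.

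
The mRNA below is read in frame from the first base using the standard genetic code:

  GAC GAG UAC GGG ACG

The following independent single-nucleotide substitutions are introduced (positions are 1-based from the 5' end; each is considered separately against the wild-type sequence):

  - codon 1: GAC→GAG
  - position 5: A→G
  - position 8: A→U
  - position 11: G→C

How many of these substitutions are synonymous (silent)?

Codon 1: GAC (Asp) → GAG (Glu) — missense.
Codon 2: GAG (Glu) → GGG (Gly) — missense.
Codon 3: UAC (Tyr) → UUC (Phe) — missense.
Codon 4: GGG (Gly) → GCG (Ala) — missense.
Synonymous: 0 of 4.

0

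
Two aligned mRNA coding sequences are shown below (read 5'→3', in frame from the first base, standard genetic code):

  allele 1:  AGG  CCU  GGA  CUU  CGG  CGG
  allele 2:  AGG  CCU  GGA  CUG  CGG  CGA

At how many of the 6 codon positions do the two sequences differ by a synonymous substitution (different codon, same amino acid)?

2

Codon 1: AGG Arg / AGG Arg — identical.
Codon 2: CCU Pro / CCU Pro — identical.
Codon 3: GGA Gly / GGA Gly — identical.
Codon 4: CUU Leu / CUG Leu — synonymous.
Codon 5: CGG Arg / CGG Arg — identical.
Codon 6: CGG Arg / CGA Arg — synonymous.
Synonymous differences: 2.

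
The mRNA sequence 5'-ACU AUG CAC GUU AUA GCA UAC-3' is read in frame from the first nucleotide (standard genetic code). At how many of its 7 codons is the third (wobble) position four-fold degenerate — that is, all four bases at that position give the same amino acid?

3

Codon 1 ACU (Thr): third position 4-fold.
Codon 2 AUG (Met): third position 1-fold.
Codon 3 CAC (His): third position 2-fold.
Codon 4 GUU (Val): third position 4-fold.
Codon 5 AUA (Ile): third position 3-fold.
Codon 6 GCA (Ala): third position 4-fold.
Codon 7 UAC (Tyr): third position 2-fold.
Four-fold degenerate third positions: 3.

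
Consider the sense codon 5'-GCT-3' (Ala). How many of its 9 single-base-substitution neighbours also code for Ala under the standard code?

3

Position 1: none → 0 synonymous.
Position 2: none → 0 synonymous.
Position 3: GCC, GCA, GCG → 3 synonymous.
Total: 0 + 0 + 3 = 3.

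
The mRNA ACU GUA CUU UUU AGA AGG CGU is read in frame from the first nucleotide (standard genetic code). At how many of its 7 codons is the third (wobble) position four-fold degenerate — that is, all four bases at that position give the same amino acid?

4

Codon 1 ACU (Thr): third position 4-fold.
Codon 2 GUA (Val): third position 4-fold.
Codon 3 CUU (Leu): third position 4-fold.
Codon 4 UUU (Phe): third position 2-fold.
Codon 5 AGA (Arg): third position 2-fold.
Codon 6 AGG (Arg): third position 2-fold.
Codon 7 CGU (Arg): third position 4-fold.
Four-fold degenerate third positions: 4.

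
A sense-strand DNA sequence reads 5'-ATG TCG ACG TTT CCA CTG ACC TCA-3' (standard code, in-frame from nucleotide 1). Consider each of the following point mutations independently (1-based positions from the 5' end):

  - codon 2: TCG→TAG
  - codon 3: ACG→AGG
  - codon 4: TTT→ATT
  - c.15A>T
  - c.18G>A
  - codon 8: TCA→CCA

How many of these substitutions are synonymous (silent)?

Codon 2: TCG (Ser) → TAG (Stop) — nonsense.
Codon 3: ACG (Thr) → AGG (Arg) — missense.
Codon 4: TTT (Phe) → ATT (Ile) — missense.
Codon 5: CCA (Pro) → CCT (Pro) — synonymous.
Codon 6: CTG (Leu) → CTA (Leu) — synonymous.
Codon 8: TCA (Ser) → CCA (Pro) — missense.
Synonymous: 2 of 6.

2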